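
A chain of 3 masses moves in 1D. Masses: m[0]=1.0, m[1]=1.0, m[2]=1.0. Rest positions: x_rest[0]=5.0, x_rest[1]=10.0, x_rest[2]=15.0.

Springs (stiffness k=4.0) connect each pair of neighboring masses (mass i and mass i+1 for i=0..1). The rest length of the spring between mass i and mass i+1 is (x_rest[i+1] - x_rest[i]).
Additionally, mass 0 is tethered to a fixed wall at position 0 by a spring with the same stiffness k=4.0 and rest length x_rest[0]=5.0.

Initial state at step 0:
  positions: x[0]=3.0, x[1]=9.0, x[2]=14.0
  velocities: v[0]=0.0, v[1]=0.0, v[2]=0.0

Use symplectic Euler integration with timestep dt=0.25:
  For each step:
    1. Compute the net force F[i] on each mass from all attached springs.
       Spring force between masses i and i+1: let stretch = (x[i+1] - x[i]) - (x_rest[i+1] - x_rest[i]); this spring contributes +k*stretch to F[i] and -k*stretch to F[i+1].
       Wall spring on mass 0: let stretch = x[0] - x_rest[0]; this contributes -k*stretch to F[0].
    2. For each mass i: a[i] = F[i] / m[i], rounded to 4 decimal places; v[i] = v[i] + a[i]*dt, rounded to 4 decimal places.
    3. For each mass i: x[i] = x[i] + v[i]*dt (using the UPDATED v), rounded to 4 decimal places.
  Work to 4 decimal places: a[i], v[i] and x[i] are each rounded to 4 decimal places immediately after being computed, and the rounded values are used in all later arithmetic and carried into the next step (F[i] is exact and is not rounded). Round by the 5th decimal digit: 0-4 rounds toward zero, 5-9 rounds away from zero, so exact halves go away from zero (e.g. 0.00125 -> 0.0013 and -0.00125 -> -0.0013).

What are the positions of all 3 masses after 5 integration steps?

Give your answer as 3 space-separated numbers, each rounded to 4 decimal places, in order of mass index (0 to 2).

Answer: 5.4502 10.2598 13.6769

Derivation:
Step 0: x=[3.0000 9.0000 14.0000] v=[0.0000 0.0000 0.0000]
Step 1: x=[3.7500 8.7500 14.0000] v=[3.0000 -1.0000 0.0000]
Step 2: x=[4.8125 8.5625 13.9375] v=[4.2500 -0.7500 -0.2500]
Step 3: x=[5.6094 8.7813 13.7813] v=[3.1875 0.8750 -0.6250]
Step 4: x=[5.7969 9.4571 13.6251] v=[0.7500 2.7031 -0.6250]
Step 5: x=[5.4502 10.2598 13.6769] v=[-1.3867 3.2109 0.2070]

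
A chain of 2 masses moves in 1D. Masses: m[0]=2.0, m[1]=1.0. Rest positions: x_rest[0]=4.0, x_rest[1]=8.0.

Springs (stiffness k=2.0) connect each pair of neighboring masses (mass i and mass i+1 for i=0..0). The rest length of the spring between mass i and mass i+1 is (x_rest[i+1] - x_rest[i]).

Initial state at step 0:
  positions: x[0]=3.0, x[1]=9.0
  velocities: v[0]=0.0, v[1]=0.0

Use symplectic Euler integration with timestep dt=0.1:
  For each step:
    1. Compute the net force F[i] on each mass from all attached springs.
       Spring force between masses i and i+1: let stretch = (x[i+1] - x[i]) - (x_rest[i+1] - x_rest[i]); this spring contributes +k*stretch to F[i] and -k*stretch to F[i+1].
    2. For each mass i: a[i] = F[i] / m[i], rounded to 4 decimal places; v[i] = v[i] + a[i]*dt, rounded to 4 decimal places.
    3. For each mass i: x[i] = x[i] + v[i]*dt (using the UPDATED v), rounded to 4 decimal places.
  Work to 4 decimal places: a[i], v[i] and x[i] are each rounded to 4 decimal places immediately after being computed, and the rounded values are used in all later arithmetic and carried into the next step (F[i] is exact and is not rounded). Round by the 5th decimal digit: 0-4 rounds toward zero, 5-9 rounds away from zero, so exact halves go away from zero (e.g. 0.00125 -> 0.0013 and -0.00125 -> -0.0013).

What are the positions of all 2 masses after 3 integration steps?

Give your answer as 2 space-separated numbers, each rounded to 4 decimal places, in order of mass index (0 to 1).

Step 0: x=[3.0000 9.0000] v=[0.0000 0.0000]
Step 1: x=[3.0200 8.9600] v=[0.2000 -0.4000]
Step 2: x=[3.0594 8.8812] v=[0.3940 -0.7880]
Step 3: x=[3.1170 8.7660] v=[0.5762 -1.1524]

Answer: 3.1170 8.7660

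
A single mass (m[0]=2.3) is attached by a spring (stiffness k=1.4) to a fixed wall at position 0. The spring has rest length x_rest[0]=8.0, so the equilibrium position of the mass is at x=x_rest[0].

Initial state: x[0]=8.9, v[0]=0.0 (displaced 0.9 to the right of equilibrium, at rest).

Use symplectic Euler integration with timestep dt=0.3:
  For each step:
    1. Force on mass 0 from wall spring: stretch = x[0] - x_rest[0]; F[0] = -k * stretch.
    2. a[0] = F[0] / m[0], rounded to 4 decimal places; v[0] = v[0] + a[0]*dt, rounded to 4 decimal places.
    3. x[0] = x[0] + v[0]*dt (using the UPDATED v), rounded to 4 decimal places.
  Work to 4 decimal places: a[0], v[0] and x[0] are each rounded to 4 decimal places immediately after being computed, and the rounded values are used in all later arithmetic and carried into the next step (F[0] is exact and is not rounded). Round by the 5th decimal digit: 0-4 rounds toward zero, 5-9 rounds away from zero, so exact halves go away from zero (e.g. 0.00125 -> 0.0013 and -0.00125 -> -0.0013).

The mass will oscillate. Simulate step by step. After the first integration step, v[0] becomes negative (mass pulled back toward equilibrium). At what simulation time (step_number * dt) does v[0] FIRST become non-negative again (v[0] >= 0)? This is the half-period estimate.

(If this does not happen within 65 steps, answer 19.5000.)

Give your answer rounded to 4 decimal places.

Answer: 4.2000

Derivation:
Step 0: x=[8.9000] v=[0.0000]
Step 1: x=[8.8507] v=[-0.1643]
Step 2: x=[8.7548] v=[-0.3196]
Step 3: x=[8.6176] v=[-0.4574]
Step 4: x=[8.4465] v=[-0.5702]
Step 5: x=[8.2510] v=[-0.6517]
Step 6: x=[8.0418] v=[-0.6975]
Step 7: x=[7.8303] v=[-0.7051]
Step 8: x=[7.6281] v=[-0.6741]
Step 9: x=[7.4462] v=[-0.6062]
Step 10: x=[7.2947] v=[-0.5051]
Step 11: x=[7.1818] v=[-0.3763]
Step 12: x=[7.1137] v=[-0.2269]
Step 13: x=[7.0942] v=[-0.0651]
Step 14: x=[7.1243] v=[0.1003]
First v>=0 after going negative at step 14, time=4.2000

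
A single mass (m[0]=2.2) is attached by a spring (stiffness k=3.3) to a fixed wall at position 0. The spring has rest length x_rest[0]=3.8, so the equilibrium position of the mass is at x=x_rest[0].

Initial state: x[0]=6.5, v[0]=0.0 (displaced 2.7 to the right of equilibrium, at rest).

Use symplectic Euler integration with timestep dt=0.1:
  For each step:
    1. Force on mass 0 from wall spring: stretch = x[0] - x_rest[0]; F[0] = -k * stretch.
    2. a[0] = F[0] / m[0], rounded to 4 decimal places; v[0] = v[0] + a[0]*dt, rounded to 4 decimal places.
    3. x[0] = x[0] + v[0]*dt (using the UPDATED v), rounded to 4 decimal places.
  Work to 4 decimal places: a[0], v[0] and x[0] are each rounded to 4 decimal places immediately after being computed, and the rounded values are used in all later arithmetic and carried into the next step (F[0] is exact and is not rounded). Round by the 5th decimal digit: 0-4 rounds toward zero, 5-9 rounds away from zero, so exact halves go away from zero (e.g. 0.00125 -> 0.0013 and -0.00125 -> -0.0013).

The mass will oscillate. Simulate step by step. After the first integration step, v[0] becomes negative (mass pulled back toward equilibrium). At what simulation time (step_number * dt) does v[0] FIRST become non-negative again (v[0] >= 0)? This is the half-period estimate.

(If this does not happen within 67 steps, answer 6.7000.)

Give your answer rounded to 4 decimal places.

Step 0: x=[6.5000] v=[0.0000]
Step 1: x=[6.4595] v=[-0.4050]
Step 2: x=[6.3791] v=[-0.8039]
Step 3: x=[6.2600] v=[-1.1908]
Step 4: x=[6.1040] v=[-1.5598]
Step 5: x=[5.9135] v=[-1.9054]
Step 6: x=[5.6913] v=[-2.2224]
Step 7: x=[5.4407] v=[-2.5061]
Step 8: x=[5.1655] v=[-2.7522]
Step 9: x=[4.8698] v=[-2.9570]
Step 10: x=[4.5581] v=[-3.1175]
Step 11: x=[4.2350] v=[-3.2312]
Step 12: x=[3.9054] v=[-3.2965]
Step 13: x=[3.5742] v=[-3.3123]
Step 14: x=[3.2464] v=[-3.2784]
Step 15: x=[2.9269] v=[-3.1954]
Step 16: x=[2.6205] v=[-3.0644]
Step 17: x=[2.3318] v=[-2.8875]
Step 18: x=[2.0651] v=[-2.6673]
Step 19: x=[1.8244] v=[-2.4071]
Step 20: x=[1.6133] v=[-2.1108]
Step 21: x=[1.4350] v=[-1.7828]
Step 22: x=[1.2922] v=[-1.4281]
Step 23: x=[1.1870] v=[-1.0519]
Step 24: x=[1.1210] v=[-0.6600]
Step 25: x=[1.0952] v=[-0.2582]
Step 26: x=[1.1100] v=[0.1475]
First v>=0 after going negative at step 26, time=2.6000

Answer: 2.6000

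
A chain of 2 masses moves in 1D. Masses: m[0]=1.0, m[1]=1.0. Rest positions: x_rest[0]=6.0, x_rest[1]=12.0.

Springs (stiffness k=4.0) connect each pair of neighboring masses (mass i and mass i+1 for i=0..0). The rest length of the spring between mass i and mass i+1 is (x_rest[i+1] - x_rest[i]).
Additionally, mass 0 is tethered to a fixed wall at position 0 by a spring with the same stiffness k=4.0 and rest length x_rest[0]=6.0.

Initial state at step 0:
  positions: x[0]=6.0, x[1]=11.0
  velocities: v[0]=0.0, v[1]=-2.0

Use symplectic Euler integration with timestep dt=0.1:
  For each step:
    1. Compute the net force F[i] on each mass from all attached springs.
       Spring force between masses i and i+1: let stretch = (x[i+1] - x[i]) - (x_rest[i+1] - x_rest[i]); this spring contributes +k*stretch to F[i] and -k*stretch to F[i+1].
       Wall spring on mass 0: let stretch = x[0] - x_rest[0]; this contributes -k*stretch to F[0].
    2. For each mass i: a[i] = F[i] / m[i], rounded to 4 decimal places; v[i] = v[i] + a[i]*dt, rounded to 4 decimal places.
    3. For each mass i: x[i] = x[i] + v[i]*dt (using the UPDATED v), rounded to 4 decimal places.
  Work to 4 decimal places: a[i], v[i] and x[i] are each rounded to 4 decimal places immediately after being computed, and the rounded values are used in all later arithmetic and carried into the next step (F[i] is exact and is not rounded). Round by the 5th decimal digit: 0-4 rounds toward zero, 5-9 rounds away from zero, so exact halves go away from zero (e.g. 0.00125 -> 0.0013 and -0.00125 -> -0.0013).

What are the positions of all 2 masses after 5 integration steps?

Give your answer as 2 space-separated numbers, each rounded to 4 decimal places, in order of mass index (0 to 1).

Answer: 5.4136 10.6438

Derivation:
Step 0: x=[6.0000 11.0000] v=[0.0000 -2.0000]
Step 1: x=[5.9600 10.8400] v=[-0.4000 -1.6000]
Step 2: x=[5.8768 10.7248] v=[-0.8320 -1.1520]
Step 3: x=[5.7525 10.6557] v=[-1.2435 -0.6912]
Step 4: x=[5.5942 10.6305] v=[-1.5832 -0.2525]
Step 5: x=[5.4136 10.6438] v=[-1.8064 0.1330]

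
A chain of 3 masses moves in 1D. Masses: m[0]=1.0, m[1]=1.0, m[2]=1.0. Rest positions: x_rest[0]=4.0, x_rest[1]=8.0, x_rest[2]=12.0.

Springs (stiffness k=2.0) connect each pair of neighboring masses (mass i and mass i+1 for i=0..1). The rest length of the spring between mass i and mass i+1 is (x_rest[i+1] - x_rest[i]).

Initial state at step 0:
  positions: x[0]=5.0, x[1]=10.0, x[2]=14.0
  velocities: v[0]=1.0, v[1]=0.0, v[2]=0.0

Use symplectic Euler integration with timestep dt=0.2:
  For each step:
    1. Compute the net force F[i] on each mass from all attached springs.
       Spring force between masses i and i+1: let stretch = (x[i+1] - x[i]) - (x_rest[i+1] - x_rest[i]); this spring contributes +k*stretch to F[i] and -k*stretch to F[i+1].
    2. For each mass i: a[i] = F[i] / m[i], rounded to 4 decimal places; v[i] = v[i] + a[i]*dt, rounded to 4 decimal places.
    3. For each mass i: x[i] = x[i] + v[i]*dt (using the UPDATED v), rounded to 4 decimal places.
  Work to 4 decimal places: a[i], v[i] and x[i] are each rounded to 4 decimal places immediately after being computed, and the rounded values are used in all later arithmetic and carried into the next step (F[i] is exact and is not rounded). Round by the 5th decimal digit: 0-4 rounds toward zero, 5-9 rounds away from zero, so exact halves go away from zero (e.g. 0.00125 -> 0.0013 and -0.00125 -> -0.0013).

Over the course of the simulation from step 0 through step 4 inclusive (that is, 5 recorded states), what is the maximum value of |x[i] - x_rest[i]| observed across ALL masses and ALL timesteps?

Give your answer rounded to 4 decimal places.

Step 0: x=[5.0000 10.0000 14.0000] v=[1.0000 0.0000 0.0000]
Step 1: x=[5.2800 9.9200 14.0000] v=[1.4000 -0.4000 0.0000]
Step 2: x=[5.6112 9.7952 13.9936] v=[1.6560 -0.6240 -0.0320]
Step 3: x=[5.9571 9.6716 13.9713] v=[1.7296 -0.6182 -0.1114]
Step 4: x=[6.2802 9.5948 13.9250] v=[1.6154 -0.3841 -0.2313]
Max displacement = 2.2802

Answer: 2.2802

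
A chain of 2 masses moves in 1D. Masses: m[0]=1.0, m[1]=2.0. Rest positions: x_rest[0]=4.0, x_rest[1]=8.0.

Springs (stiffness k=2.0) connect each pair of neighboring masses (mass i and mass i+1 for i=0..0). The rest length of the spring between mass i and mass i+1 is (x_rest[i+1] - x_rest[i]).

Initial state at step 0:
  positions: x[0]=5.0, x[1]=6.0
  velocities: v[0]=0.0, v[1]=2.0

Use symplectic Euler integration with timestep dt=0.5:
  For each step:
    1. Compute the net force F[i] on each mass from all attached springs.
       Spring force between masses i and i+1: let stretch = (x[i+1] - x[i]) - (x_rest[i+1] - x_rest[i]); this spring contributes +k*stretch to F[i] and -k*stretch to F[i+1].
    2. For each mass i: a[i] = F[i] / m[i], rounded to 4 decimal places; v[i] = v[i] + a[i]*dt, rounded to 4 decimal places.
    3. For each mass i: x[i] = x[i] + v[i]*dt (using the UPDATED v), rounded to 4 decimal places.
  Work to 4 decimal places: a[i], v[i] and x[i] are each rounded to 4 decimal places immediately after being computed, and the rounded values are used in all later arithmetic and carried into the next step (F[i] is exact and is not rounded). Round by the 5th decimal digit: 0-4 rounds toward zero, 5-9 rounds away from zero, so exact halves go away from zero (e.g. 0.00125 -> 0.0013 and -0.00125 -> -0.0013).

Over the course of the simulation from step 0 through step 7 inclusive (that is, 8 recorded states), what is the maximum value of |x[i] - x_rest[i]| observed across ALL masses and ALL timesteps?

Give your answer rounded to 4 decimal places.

Answer: 5.6913

Derivation:
Step 0: x=[5.0000 6.0000] v=[0.0000 2.0000]
Step 1: x=[3.5000 7.7500] v=[-3.0000 3.5000]
Step 2: x=[2.1250 9.4375] v=[-2.7500 3.3750]
Step 3: x=[2.4063 10.2969] v=[0.5625 1.7188]
Step 4: x=[4.6329 10.1837] v=[4.4531 -0.2265]
Step 5: x=[7.6349 9.6828] v=[6.0039 -1.0019]
Step 6: x=[9.6608 9.6699] v=[4.0518 -0.0259]
Step 7: x=[9.6913 10.6547] v=[0.0609 1.9696]
Max displacement = 5.6913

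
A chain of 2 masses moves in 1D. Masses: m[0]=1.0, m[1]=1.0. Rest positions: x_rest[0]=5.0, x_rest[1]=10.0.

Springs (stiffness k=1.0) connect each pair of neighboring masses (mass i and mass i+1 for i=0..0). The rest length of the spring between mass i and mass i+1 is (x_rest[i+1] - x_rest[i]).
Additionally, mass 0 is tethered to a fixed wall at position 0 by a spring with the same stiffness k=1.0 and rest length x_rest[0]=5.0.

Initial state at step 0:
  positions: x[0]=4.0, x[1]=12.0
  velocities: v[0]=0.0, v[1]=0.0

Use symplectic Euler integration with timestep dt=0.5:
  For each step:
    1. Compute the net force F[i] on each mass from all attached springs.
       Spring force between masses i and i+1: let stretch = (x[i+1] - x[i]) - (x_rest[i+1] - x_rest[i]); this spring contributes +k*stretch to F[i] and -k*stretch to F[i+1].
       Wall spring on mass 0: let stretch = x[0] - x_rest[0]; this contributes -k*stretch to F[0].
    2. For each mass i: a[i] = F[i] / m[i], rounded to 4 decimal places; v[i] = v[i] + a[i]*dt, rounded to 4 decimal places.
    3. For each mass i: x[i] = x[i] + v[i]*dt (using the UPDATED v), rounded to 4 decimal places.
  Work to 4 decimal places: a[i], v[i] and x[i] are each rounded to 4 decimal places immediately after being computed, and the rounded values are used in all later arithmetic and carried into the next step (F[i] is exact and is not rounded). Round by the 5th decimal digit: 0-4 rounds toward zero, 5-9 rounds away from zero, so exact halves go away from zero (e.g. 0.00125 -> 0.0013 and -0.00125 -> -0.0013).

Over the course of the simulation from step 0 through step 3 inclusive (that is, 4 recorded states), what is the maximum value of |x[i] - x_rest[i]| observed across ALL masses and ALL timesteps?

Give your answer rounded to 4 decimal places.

Answer: 2.0157

Derivation:
Step 0: x=[4.0000 12.0000] v=[0.0000 0.0000]
Step 1: x=[5.0000 11.2500] v=[2.0000 -1.5000]
Step 2: x=[6.3125 10.1875] v=[2.6250 -2.1250]
Step 3: x=[7.0157 9.4063] v=[1.4063 -1.5625]
Max displacement = 2.0157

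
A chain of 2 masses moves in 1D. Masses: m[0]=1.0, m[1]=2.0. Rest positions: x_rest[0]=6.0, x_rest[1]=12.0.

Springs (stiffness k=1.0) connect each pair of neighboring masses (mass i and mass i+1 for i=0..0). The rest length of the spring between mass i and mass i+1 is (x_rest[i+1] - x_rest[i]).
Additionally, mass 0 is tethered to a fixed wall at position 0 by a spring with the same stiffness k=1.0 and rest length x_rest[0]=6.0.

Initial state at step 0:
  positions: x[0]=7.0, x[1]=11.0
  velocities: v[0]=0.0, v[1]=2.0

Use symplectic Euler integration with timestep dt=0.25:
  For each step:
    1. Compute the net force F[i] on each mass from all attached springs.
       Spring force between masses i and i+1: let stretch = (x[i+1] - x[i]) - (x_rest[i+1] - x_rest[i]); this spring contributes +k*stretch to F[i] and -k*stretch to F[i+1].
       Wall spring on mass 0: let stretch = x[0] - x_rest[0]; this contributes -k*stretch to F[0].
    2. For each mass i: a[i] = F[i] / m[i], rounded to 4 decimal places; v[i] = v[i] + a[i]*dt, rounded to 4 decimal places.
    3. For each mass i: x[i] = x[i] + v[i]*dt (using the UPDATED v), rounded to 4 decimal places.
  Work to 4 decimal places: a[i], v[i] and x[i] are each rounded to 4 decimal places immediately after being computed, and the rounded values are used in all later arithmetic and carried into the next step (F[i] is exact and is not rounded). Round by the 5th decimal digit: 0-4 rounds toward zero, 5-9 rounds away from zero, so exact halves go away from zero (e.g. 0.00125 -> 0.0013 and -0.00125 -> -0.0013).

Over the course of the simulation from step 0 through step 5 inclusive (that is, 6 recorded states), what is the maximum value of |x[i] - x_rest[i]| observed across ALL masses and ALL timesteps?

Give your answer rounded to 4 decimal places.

Answer: 1.9103

Derivation:
Step 0: x=[7.0000 11.0000] v=[0.0000 2.0000]
Step 1: x=[6.8125 11.5625] v=[-0.7500 2.2500]
Step 2: x=[6.4961 12.1641] v=[-1.2656 2.4063]
Step 3: x=[6.1280 12.7761] v=[-1.4726 2.4478]
Step 4: x=[5.7924 13.3678] v=[-1.3426 2.3668]
Step 5: x=[5.5682 13.9103] v=[-0.8969 2.1699]
Max displacement = 1.9103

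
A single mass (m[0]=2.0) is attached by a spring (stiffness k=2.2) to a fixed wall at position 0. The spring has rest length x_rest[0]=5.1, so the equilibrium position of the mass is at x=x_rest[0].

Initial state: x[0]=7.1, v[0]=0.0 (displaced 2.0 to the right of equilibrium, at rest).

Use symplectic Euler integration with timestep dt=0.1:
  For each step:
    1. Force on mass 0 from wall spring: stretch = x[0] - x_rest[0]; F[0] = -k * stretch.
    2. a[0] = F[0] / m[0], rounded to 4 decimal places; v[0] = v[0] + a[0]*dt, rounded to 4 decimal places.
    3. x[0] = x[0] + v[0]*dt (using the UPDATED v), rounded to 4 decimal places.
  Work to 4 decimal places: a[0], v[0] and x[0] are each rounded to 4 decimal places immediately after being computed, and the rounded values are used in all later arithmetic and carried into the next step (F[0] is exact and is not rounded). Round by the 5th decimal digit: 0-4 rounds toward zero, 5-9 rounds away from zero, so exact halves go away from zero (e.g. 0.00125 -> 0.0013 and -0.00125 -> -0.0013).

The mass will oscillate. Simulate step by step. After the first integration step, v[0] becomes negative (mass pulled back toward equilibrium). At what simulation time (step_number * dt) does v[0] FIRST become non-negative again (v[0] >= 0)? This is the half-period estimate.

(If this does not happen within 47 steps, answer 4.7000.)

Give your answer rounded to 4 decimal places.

Step 0: x=[7.1000] v=[0.0000]
Step 1: x=[7.0780] v=[-0.2200]
Step 2: x=[7.0342] v=[-0.4376]
Step 3: x=[6.9692] v=[-0.6504]
Step 4: x=[6.8836] v=[-0.8560]
Step 5: x=[6.7784] v=[-1.0522]
Step 6: x=[6.6547] v=[-1.2368]
Step 7: x=[6.5139] v=[-1.4078]
Step 8: x=[6.3576] v=[-1.5633]
Step 9: x=[6.1874] v=[-1.7016]
Step 10: x=[6.0053] v=[-1.8212]
Step 11: x=[5.8132] v=[-1.9208]
Step 12: x=[5.6133] v=[-1.9993]
Step 13: x=[5.4077] v=[-2.0558]
Step 14: x=[5.1987] v=[-2.0897]
Step 15: x=[4.9886] v=[-2.1006]
Step 16: x=[4.7798] v=[-2.0884]
Step 17: x=[4.5745] v=[-2.0532]
Step 18: x=[4.3750] v=[-1.9954]
Step 19: x=[4.1834] v=[-1.9157]
Step 20: x=[4.0019] v=[-1.8149]
Step 21: x=[3.8325] v=[-1.6941]
Step 22: x=[3.6770] v=[-1.5547]
Step 23: x=[3.5372] v=[-1.3982]
Step 24: x=[3.4146] v=[-1.2263]
Step 25: x=[3.3105] v=[-1.0409]
Step 26: x=[3.2261] v=[-0.8441]
Step 27: x=[3.1623] v=[-0.6380]
Step 28: x=[3.1198] v=[-0.4249]
Step 29: x=[3.0991] v=[-0.2071]
Step 30: x=[3.1004] v=[0.0130]
First v>=0 after going negative at step 30, time=3.0000

Answer: 3.0000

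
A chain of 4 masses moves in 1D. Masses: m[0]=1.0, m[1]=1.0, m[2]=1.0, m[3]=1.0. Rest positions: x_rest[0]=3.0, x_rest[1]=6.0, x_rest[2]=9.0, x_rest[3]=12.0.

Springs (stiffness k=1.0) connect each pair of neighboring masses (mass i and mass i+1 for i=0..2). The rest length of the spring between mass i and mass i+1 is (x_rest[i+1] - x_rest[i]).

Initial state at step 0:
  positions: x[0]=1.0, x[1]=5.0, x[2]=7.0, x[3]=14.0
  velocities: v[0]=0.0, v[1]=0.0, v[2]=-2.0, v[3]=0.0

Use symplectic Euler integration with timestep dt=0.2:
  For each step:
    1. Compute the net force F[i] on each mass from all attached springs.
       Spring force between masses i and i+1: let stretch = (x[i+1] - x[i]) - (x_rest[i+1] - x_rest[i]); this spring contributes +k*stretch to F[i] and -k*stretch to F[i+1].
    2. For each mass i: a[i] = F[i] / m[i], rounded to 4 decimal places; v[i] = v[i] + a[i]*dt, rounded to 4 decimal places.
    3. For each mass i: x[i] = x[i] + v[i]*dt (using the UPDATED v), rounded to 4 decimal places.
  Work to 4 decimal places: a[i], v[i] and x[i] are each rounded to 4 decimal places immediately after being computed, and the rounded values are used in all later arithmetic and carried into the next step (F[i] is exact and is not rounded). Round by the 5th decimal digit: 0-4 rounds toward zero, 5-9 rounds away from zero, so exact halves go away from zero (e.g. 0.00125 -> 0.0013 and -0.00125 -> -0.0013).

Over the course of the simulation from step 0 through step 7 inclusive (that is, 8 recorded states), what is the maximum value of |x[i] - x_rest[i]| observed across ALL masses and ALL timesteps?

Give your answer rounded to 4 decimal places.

Answer: 2.3081

Derivation:
Step 0: x=[1.0000 5.0000 7.0000 14.0000] v=[0.0000 0.0000 -2.0000 0.0000]
Step 1: x=[1.0400 4.9200 6.8000 13.8400] v=[0.2000 -0.4000 -1.0000 -0.8000]
Step 2: x=[1.1152 4.7600 6.8064 13.5184] v=[0.3760 -0.8000 0.0320 -1.6080]
Step 3: x=[1.2162 4.5361 6.9994 13.0483] v=[0.5050 -1.1197 0.9651 -2.3504]
Step 4: x=[1.3300 4.2779 7.3358 12.4563] v=[0.5690 -1.2910 1.6822 -2.9602]
Step 5: x=[1.4417 4.0241 7.7547 11.7794] v=[0.5586 -1.2690 2.0947 -3.3843]
Step 6: x=[1.5367 3.8162 8.1854 11.0616] v=[0.4751 -1.0394 2.1535 -3.5892]
Step 7: x=[1.6029 3.6919 8.5564 10.3487] v=[0.3310 -0.6215 1.8549 -3.5644]
Max displacement = 2.3081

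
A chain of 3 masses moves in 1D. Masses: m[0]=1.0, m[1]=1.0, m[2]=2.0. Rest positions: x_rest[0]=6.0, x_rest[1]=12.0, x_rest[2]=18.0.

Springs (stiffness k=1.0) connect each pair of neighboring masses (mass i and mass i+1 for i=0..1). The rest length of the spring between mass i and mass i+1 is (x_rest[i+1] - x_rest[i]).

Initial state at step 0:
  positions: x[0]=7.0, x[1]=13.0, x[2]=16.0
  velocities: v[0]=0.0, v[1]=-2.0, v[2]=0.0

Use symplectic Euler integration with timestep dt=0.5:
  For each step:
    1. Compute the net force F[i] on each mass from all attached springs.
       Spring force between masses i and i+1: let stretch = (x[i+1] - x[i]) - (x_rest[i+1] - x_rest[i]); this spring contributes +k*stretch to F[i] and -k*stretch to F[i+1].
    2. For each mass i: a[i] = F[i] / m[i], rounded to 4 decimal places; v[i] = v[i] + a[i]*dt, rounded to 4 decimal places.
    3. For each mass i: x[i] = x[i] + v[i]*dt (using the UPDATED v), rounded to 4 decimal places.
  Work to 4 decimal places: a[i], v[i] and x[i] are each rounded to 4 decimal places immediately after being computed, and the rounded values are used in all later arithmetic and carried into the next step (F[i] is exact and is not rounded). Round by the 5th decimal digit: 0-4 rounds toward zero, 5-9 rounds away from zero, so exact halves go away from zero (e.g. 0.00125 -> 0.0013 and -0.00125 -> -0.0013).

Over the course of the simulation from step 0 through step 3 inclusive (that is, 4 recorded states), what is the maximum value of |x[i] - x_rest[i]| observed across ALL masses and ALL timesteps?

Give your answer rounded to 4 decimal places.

Answer: 2.8164

Derivation:
Step 0: x=[7.0000 13.0000 16.0000] v=[0.0000 -2.0000 0.0000]
Step 1: x=[7.0000 11.2500 16.3750] v=[0.0000 -3.5000 0.7500]
Step 2: x=[6.5625 9.7188 16.8594] v=[-0.8750 -3.0625 0.9688]
Step 3: x=[5.4141 9.1836 17.2013] v=[-2.2969 -1.0704 0.6837]
Max displacement = 2.8164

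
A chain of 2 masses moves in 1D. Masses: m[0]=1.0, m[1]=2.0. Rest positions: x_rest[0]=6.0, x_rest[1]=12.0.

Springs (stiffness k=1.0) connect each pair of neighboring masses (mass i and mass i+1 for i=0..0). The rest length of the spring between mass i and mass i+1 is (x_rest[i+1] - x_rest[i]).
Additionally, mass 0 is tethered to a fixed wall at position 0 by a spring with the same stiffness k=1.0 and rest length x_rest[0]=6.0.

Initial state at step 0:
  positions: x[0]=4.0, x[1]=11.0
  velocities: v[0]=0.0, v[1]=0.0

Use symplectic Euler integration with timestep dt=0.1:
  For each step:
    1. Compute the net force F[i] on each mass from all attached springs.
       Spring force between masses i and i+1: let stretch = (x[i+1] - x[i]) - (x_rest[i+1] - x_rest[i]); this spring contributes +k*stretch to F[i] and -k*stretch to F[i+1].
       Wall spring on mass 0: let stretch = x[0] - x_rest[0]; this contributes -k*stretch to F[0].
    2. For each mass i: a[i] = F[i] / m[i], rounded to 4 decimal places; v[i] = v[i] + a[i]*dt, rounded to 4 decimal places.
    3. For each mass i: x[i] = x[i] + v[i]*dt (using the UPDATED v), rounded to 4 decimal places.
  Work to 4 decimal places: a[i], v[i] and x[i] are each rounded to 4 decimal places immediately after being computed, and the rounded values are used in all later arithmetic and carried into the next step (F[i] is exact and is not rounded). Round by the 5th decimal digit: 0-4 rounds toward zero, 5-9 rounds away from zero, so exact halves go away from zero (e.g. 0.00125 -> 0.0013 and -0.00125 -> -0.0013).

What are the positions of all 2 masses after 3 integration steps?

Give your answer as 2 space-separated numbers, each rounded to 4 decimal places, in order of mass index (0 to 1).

Step 0: x=[4.0000 11.0000] v=[0.0000 0.0000]
Step 1: x=[4.0300 10.9950] v=[0.3000 -0.0500]
Step 2: x=[4.0894 10.9852] v=[0.5935 -0.0983]
Step 3: x=[4.1768 10.9709] v=[0.8741 -0.1431]

Answer: 4.1768 10.9709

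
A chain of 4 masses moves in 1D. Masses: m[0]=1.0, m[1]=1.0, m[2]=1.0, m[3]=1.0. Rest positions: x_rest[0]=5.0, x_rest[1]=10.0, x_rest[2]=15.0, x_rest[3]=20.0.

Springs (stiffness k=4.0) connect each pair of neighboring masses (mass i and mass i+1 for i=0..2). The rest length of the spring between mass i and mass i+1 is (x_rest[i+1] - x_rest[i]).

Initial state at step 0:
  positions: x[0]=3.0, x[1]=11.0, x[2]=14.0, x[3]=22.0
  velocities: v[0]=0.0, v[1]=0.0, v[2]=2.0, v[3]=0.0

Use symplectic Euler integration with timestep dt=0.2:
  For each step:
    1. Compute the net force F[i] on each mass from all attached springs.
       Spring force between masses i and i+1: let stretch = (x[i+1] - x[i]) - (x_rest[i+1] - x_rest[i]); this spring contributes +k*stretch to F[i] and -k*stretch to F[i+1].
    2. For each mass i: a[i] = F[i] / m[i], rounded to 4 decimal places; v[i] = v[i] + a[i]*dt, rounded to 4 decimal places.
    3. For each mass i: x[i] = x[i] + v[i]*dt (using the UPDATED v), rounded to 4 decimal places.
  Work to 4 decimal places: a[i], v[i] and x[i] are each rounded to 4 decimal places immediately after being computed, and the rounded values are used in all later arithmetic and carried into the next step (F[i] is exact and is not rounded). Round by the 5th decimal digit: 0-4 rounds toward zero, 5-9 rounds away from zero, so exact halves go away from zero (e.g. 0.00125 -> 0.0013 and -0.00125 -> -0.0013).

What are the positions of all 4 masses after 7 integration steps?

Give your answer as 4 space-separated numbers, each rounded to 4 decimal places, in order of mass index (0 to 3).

Step 0: x=[3.0000 11.0000 14.0000 22.0000] v=[0.0000 0.0000 2.0000 0.0000]
Step 1: x=[3.4800 10.2000 15.2000 21.5200] v=[2.4000 -4.0000 6.0000 -2.4000]
Step 2: x=[4.2352 9.1248 16.6112 20.8288] v=[3.7760 -5.3760 7.0560 -3.4560]
Step 3: x=[4.9727 8.4651 17.4994 20.2628] v=[3.6877 -3.2986 4.4410 -2.8301]
Step 4: x=[5.4690 8.6921 17.3843 20.0546] v=[2.4816 1.1349 -0.5757 -1.0408]
Step 5: x=[5.6810 9.7941 16.3057 20.2192] v=[1.0601 5.5102 -5.3932 0.8230]
Step 6: x=[5.7511 11.2799 14.8114 20.5576] v=[0.3506 7.4290 -7.4717 1.6922]
Step 7: x=[5.9058 12.4461 13.6714 20.7766] v=[0.7736 5.8312 -5.6999 1.0952]

Answer: 5.9058 12.4461 13.6714 20.7766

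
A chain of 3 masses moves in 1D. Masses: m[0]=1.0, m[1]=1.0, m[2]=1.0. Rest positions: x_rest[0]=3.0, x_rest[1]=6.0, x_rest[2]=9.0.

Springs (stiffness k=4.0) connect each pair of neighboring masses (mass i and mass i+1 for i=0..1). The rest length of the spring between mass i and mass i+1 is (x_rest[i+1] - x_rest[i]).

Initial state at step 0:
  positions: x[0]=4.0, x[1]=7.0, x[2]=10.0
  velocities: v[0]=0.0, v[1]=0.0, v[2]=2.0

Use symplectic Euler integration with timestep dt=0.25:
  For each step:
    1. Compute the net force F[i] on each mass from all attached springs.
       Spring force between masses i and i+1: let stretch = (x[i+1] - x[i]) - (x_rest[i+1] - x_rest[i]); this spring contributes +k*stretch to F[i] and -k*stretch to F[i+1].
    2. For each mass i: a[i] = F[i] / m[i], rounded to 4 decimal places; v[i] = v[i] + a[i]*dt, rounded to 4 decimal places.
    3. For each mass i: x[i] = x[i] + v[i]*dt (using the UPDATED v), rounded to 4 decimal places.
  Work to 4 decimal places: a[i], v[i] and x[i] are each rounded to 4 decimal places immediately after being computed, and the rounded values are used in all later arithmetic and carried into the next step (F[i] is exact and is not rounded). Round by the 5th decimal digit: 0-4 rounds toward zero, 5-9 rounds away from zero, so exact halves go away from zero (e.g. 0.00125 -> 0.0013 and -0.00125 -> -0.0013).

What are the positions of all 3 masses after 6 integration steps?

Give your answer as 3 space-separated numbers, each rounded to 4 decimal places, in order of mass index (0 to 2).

Answer: 4.8595 8.1685 10.9723

Derivation:
Step 0: x=[4.0000 7.0000 10.0000] v=[0.0000 0.0000 2.0000]
Step 1: x=[4.0000 7.0000 10.5000] v=[0.0000 0.0000 2.0000]
Step 2: x=[4.0000 7.1250 10.8750] v=[0.0000 0.5000 1.5000]
Step 3: x=[4.0313 7.4063 11.0625] v=[0.1250 1.1250 0.7500]
Step 4: x=[4.1563 7.7579 11.0860] v=[0.5000 1.4062 0.0938]
Step 5: x=[4.4317 8.0411 11.0274] v=[1.1016 1.1327 -0.2343]
Step 6: x=[4.8595 8.1685 10.9723] v=[1.7110 0.5096 -0.2206]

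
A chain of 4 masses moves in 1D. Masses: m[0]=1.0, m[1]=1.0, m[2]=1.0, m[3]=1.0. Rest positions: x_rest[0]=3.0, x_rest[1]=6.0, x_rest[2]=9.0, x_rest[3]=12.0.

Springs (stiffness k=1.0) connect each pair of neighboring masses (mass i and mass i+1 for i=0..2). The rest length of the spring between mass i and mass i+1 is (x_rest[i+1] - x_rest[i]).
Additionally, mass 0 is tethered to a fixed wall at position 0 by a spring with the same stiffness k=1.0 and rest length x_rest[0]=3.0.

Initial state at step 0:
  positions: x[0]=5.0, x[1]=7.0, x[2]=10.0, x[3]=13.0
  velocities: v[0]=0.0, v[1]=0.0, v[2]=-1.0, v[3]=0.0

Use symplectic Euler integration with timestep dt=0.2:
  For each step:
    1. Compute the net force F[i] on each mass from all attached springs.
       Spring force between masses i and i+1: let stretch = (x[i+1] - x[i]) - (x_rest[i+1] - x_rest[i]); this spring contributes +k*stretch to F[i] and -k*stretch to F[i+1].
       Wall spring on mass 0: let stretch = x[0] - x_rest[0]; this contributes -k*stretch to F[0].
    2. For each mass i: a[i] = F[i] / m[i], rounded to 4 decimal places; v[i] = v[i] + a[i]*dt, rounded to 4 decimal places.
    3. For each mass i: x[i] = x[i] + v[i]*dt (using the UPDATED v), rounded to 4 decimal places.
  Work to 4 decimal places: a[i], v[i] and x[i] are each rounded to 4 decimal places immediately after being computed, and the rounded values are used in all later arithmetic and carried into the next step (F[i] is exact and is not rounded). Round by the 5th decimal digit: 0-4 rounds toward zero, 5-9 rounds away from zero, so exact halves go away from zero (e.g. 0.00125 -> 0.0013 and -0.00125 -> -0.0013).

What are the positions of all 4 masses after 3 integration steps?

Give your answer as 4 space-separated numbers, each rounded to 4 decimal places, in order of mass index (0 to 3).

Step 0: x=[5.0000 7.0000 10.0000 13.0000] v=[0.0000 0.0000 -1.0000 0.0000]
Step 1: x=[4.8800 7.0400 9.8000 13.0000] v=[-0.6000 0.2000 -1.0000 0.0000]
Step 2: x=[4.6512 7.1040 9.6176 12.9920] v=[-1.1440 0.3200 -0.9120 -0.0400]
Step 3: x=[4.3345 7.1704 9.4696 12.9690] v=[-1.5837 0.3322 -0.7398 -0.1149]

Answer: 4.3345 7.1704 9.4696 12.9690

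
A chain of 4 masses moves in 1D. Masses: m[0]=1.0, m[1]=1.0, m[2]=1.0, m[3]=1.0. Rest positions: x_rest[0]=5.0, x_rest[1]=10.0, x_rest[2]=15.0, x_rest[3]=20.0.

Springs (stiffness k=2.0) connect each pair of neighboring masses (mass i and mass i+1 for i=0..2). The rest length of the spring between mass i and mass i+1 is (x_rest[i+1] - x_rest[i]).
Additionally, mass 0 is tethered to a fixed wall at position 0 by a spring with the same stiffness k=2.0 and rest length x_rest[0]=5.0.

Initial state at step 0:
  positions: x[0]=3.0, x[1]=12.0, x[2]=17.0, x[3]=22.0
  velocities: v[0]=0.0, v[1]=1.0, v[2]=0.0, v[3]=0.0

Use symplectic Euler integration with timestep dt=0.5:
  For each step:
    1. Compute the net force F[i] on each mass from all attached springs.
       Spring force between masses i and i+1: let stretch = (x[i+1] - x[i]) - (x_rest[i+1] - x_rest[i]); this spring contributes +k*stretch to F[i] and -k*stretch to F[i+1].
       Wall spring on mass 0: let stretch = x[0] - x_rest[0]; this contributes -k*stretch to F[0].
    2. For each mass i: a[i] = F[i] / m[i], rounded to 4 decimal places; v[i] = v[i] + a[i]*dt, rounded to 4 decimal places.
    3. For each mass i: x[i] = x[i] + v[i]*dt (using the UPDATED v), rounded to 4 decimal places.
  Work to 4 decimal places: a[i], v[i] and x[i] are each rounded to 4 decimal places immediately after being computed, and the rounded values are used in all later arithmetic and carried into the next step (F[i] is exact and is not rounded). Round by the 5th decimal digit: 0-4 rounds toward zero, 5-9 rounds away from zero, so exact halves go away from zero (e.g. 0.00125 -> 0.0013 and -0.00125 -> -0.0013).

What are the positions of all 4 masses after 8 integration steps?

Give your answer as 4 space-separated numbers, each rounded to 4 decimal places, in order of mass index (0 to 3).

Answer: 4.8360 9.4649 12.3438 21.7814

Derivation:
Step 0: x=[3.0000 12.0000 17.0000 22.0000] v=[0.0000 1.0000 0.0000 0.0000]
Step 1: x=[6.0000 10.5000 17.0000 22.0000] v=[6.0000 -3.0000 0.0000 0.0000]
Step 2: x=[8.2500 10.0000 16.2500 22.0000] v=[4.5000 -1.0000 -1.5000 0.0000]
Step 3: x=[7.2500 11.7500 15.2500 21.6250] v=[-2.0000 3.5000 -2.0000 -0.7500]
Step 4: x=[4.8750 13.0000 15.6875 20.5625] v=[-4.7500 2.5000 0.8750 -2.1250]
Step 5: x=[4.1250 11.5313 17.2188 19.5625] v=[-1.5000 -2.9375 3.0625 -2.0000]
Step 6: x=[5.0157 9.2032 17.0782 19.8907] v=[1.7813 -4.6563 -0.2813 0.6563]
Step 7: x=[5.4923 8.7188 14.4063 21.3126] v=[0.9531 -0.9688 -5.3438 2.8438]
Step 8: x=[4.8360 9.4649 12.3438 21.7814] v=[-1.3127 1.4922 -4.1250 0.9375]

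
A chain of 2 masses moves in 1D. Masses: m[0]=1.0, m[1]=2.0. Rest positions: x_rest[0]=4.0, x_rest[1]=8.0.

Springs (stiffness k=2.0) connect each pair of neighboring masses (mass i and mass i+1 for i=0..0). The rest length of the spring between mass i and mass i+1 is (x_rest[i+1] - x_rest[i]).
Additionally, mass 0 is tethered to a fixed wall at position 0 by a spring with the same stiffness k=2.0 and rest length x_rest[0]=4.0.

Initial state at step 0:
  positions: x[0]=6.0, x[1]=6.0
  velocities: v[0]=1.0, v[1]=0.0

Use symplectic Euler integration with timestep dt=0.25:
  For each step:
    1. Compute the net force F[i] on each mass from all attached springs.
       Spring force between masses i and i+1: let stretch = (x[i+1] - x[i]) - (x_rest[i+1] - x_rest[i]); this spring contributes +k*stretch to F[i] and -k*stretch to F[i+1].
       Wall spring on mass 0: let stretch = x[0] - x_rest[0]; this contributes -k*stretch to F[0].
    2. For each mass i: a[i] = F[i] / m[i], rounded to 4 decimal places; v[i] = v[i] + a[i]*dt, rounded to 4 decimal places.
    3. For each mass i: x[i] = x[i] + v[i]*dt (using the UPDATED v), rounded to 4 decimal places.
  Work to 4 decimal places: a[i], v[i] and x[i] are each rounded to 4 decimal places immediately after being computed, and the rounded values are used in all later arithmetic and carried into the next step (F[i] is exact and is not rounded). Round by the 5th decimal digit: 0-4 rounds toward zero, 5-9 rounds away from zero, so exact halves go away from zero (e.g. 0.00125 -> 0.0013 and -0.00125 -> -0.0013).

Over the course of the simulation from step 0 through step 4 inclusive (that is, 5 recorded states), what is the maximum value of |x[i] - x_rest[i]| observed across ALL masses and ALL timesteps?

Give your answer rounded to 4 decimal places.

Step 0: x=[6.0000 6.0000] v=[1.0000 0.0000]
Step 1: x=[5.5000 6.2500] v=[-2.0000 1.0000]
Step 2: x=[4.4063 6.7031] v=[-4.3750 1.8125]
Step 3: x=[3.0489 7.2627] v=[-5.4298 2.2383]
Step 4: x=[1.8371 7.8089] v=[-4.8474 2.1849]
Max displacement = 2.1629

Answer: 2.1629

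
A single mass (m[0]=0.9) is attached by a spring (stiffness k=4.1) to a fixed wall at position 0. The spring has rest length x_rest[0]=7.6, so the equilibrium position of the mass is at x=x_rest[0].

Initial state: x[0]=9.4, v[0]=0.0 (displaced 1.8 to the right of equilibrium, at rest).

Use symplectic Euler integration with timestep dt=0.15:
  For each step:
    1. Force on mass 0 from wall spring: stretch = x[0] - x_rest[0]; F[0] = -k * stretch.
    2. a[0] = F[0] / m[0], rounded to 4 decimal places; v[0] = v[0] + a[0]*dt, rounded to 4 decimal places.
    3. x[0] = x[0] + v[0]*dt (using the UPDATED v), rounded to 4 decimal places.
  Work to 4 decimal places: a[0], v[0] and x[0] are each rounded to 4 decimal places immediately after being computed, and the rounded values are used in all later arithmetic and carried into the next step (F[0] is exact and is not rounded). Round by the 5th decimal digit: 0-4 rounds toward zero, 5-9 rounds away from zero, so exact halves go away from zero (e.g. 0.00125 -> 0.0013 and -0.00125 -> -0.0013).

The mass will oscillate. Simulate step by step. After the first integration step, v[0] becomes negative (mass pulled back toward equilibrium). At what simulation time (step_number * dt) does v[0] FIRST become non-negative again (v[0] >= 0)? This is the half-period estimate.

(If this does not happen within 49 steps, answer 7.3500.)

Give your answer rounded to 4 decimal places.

Step 0: x=[9.4000] v=[0.0000]
Step 1: x=[9.2155] v=[-1.2300]
Step 2: x=[8.8654] v=[-2.3339]
Step 3: x=[8.3856] v=[-3.1986]
Step 4: x=[7.8253] v=[-3.7354]
Step 5: x=[7.2419] v=[-3.8894]
Step 6: x=[6.6952] v=[-3.6447]
Step 7: x=[6.2412] v=[-3.0264]
Step 8: x=[5.9265] v=[-2.0979]
Step 9: x=[5.7834] v=[-0.9543]
Step 10: x=[5.8265] v=[0.2870]
First v>=0 after going negative at step 10, time=1.5000

Answer: 1.5000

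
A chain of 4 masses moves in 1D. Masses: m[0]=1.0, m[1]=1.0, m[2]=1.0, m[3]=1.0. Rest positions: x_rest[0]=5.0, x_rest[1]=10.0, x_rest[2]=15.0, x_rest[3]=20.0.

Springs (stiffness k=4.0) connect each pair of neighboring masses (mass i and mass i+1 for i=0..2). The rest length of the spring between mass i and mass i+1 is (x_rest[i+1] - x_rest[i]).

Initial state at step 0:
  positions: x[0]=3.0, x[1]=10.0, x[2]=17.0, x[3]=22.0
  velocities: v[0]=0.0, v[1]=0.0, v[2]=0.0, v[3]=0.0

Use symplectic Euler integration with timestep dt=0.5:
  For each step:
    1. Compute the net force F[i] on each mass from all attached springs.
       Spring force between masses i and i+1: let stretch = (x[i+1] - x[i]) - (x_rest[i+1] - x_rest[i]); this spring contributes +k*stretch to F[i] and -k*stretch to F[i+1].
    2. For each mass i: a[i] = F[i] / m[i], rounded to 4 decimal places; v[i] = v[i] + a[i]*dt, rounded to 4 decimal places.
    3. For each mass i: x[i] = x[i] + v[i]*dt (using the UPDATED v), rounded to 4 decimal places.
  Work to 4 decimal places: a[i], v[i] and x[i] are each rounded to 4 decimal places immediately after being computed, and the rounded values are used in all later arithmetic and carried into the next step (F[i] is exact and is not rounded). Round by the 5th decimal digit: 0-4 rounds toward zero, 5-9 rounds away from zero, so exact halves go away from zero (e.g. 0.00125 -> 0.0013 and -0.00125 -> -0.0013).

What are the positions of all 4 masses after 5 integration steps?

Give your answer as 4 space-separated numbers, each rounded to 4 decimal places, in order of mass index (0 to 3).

Step 0: x=[3.0000 10.0000 17.0000 22.0000] v=[0.0000 0.0000 0.0000 0.0000]
Step 1: x=[5.0000 10.0000 15.0000 22.0000] v=[4.0000 0.0000 -4.0000 0.0000]
Step 2: x=[7.0000 10.0000 15.0000 20.0000] v=[4.0000 0.0000 0.0000 -4.0000]
Step 3: x=[7.0000 12.0000 15.0000 18.0000] v=[0.0000 4.0000 0.0000 -4.0000]
Step 4: x=[7.0000 12.0000 15.0000 18.0000] v=[0.0000 0.0000 0.0000 0.0000]
Step 5: x=[7.0000 10.0000 15.0000 20.0000] v=[0.0000 -4.0000 0.0000 4.0000]

Answer: 7.0000 10.0000 15.0000 20.0000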